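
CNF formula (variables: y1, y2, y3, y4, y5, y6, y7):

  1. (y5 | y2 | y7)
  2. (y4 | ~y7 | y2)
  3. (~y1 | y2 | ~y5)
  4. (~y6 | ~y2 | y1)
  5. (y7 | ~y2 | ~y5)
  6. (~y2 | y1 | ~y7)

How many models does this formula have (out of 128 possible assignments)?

Case analysis on y2 and y7:
  y2=T, y7=T: forces y1=T; y3, y4, y5, y6 free → 2^4 = 16.
  y2=T, y7=F: y3, y4 free; 3 ways for (y1,y5,y6) × 2^2 = 12.
  y2=F, y7=T: y3, y6 free; 3 ways for (y1,y4,y5) × 2^2 = 12.
  y2=F, y7=F: forces y1=F; y5=T; y3, y4, y6 free → 2^3 = 8.
Total: 16 + 12 + 12 + 8 = 48.

48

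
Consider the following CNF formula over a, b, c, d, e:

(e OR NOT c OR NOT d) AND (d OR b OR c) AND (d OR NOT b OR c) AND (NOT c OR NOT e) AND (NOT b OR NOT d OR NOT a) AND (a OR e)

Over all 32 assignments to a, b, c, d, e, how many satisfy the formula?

The models are:
  a=0 b=0 c=0 d=1 e=1
  a=0 b=1 c=0 d=1 e=1
  a=1 b=0 c=0 d=1 e=0
  a=1 b=0 c=0 d=1 e=1
  a=1 b=0 c=1 d=0 e=0
  a=1 b=1 c=1 d=0 e=0
That's 6 in total.

6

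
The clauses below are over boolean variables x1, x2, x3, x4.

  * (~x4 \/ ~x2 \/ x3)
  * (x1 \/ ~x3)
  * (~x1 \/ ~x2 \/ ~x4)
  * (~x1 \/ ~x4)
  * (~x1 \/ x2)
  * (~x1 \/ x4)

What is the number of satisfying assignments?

The models are:
  x1=0 x2=0 x3=0 x4=0
  x1=0 x2=0 x3=0 x4=1
  x1=0 x2=1 x3=0 x4=0
That's 3 in total.

3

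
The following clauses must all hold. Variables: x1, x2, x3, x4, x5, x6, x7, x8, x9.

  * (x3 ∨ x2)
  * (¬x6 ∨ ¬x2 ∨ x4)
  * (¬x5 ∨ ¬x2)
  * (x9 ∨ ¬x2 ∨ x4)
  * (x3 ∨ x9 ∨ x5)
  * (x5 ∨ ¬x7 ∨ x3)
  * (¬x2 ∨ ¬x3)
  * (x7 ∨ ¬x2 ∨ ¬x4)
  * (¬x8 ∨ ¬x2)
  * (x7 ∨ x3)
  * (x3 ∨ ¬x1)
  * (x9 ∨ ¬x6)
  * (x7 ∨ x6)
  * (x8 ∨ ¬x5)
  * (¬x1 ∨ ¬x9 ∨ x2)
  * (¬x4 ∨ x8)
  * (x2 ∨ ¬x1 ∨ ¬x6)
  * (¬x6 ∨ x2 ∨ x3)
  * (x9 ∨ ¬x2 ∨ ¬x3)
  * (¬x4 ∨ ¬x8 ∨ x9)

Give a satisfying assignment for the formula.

x1 = True, x2 = False, x3 = True, x4 = False, x5 = True, x6 = False, x7 = True, x8 = True, x9 = False

Check each clause:
  1. (x2 ∨ x3) — x3 is true.
  2. (¬x6 ∨ x4 ∨ ¬x2) — ¬x6 is true.
  3. (¬x5 ∨ ¬x2) — ¬x2 is true.
  4. (x4 ∨ ¬x2 ∨ x9) — ¬x2 is true.
  5. (x5 ∨ x9 ∨ x3) — x3 is true.
  6. (x5 ∨ x3 ∨ ¬x7) — x3 is true.
  7. (¬x2 ∨ ¬x3) — ¬x2 is true.
  8. (¬x4 ∨ x7 ∨ ¬x2) — ¬x4 is true.
  9. (¬x2 ∨ ¬x8) — ¬x2 is true.
  10. (x3 ∨ x7) — x3 is true.
  11. (x3 ∨ ¬x1) — x3 is true.
  12. (x9 ∨ ¬x6) — ¬x6 is true.
  13. (x6 ∨ x7) — x7 is true.
  14. (¬x5 ∨ x8) — x8 is true.
  15. (¬x9 ∨ x2 ∨ ¬x1) — ¬x9 is true.
  16. (x8 ∨ ¬x4) — x8 is true.
  17. (¬x1 ∨ ¬x6 ∨ x2) — ¬x6 is true.
  18. (x2 ∨ x3 ∨ ¬x6) — x3 is true.
  19. (x9 ∨ ¬x3 ∨ ¬x2) — ¬x2 is true.
  20. (¬x4 ∨ x9 ∨ ¬x8) — ¬x4 is true.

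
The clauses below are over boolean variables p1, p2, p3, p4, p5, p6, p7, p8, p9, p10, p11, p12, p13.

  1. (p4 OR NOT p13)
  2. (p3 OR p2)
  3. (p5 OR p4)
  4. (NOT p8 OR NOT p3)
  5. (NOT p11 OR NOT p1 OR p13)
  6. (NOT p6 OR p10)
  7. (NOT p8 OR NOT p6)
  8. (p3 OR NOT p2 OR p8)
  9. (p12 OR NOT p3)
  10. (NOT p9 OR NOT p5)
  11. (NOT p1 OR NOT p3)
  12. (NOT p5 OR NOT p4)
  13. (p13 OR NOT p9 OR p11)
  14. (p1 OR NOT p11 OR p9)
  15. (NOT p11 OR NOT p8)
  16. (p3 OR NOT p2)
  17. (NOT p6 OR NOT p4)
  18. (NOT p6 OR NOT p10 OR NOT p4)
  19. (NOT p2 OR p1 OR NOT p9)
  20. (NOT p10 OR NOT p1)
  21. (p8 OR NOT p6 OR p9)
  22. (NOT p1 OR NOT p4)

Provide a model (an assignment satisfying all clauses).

Pure literal: p6 appears only negated; assign p6 = False.
Pure literal: p12 appears only positively; assign p12 = True.
Try p1 = False.
The remaining clauses are satisfied by p2 = True, p3 = True, p4 = True, p5 = False, p7 = True, p8 = False, p9 = False, p10 = True, p11 = False, p13 = False.
Every clause has at least one true literal under this assignment.
Check each clause:
  1. (p4 OR NOT p13) — NOT p13 is true.
  2. (p3 OR p2) — p2 is true.
  3. (p4 OR p5) — p4 is true.
  4. (NOT p8 OR NOT p3) — NOT p8 is true.
  5. (NOT p11 OR NOT p1 OR p13) — NOT p11 is true.
  6. (p10 OR NOT p6) — p10 is true.
  7. (NOT p6 OR NOT p8) — NOT p8 is true.
  8. (p3 OR NOT p2 OR p8) — p3 is true.
  9. (NOT p3 OR p12) — p12 is true.
  10. (NOT p9 OR NOT p5) — NOT p5 is true.
  11. (NOT p1 OR NOT p3) — NOT p1 is true.
  12. (NOT p5 OR NOT p4) — NOT p5 is true.
  13. (p11 OR p13 OR NOT p9) — NOT p9 is true.
  14. (p9 OR NOT p11 OR p1) — NOT p11 is true.
  15. (NOT p11 OR NOT p8) — NOT p8 is true.
  16. (NOT p2 OR p3) — p3 is true.
  17. (NOT p4 OR NOT p6) — NOT p6 is true.
  18. (NOT p6 OR NOT p4 OR NOT p10) — NOT p6 is true.
  19. (NOT p9 OR p1 OR NOT p2) — NOT p9 is true.
  20. (NOT p1 OR NOT p10) — NOT p1 is true.
  21. (NOT p6 OR p8 OR p9) — NOT p6 is true.
  22. (NOT p1 OR NOT p4) — NOT p1 is true.

p1=False, p2=True, p3=True, p4=True, p5=False, p6=False, p7=True, p8=False, p9=False, p10=True, p11=False, p12=True, p13=False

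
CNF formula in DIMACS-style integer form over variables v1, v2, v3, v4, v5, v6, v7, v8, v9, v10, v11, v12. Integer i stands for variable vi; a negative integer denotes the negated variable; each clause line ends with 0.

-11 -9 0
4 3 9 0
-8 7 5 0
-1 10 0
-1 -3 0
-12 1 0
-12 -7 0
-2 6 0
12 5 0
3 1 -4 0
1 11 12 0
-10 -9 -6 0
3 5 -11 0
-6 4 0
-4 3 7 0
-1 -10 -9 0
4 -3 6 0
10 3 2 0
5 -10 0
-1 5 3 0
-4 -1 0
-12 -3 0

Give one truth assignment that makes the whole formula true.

v1 = 0  v2 = 0  v3 = 1  v4 = 1  v5 = 1  v6 = 1  v7 = 1  v8 = 0  v9 = 0  v10 = 1  v11 = 1  v12 = 0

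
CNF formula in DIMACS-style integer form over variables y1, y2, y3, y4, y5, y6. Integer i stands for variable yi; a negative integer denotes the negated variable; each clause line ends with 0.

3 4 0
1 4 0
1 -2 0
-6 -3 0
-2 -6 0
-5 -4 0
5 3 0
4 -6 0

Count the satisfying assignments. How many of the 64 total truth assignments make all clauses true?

Case analysis on y4 and y3:
  y4=T, y3=T: remaining (y1,y2,y5,y6) ∈ {(F,F,F,F); (T,F,F,F); (T,T,F,F)} — 3.
  y4=T, y3=F: a clause becomes empty — 0.
  y4=F, y3=T: remaining (y1,y2,y5,y6) ∈ {(T,F,F,F); (T,F,T,F); (T,T,F,F); (T,T,T,F)} — 4.
  y4=F, y3=F: a clause becomes empty — 0.
Total: 3 + 0 + 4 + 0 = 7.

7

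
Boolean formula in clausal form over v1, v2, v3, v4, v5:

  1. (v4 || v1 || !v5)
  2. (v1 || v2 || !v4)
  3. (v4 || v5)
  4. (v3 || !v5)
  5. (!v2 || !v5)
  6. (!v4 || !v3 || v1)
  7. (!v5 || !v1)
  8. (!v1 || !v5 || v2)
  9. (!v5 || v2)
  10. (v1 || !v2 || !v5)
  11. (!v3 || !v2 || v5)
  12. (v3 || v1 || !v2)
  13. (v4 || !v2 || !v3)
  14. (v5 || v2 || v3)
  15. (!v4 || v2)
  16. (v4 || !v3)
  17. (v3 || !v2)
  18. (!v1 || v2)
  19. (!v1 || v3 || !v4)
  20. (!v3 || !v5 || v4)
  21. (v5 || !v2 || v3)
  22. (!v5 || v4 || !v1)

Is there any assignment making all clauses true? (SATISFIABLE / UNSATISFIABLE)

UNSATISFIABLE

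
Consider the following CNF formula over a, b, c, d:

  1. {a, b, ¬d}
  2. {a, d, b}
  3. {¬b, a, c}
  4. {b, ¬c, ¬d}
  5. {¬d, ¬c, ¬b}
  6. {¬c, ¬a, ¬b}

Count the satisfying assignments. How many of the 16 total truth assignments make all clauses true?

6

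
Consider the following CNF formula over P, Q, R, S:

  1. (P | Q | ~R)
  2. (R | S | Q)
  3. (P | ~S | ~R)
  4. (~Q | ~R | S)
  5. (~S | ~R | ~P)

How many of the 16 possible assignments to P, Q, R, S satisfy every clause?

7

The models are:
  P=0 Q=0 R=0 S=1
  P=0 Q=1 R=0 S=0
  P=0 Q=1 R=0 S=1
  P=1 Q=0 R=0 S=1
  P=1 Q=0 R=1 S=0
  P=1 Q=1 R=0 S=0
  P=1 Q=1 R=0 S=1
That's 7 in total.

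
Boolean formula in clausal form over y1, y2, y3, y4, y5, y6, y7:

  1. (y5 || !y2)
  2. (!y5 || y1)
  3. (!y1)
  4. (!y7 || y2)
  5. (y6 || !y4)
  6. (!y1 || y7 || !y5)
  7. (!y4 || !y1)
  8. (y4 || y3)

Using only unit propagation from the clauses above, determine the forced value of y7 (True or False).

False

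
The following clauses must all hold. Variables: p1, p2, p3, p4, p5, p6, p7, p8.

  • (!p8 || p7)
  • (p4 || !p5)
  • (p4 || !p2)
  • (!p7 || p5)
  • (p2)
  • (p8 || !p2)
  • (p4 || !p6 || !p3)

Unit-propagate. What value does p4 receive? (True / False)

(p2) is a unit clause: p2 = True.
From (!p2 || p4) and p2 = True: p4 = True.

True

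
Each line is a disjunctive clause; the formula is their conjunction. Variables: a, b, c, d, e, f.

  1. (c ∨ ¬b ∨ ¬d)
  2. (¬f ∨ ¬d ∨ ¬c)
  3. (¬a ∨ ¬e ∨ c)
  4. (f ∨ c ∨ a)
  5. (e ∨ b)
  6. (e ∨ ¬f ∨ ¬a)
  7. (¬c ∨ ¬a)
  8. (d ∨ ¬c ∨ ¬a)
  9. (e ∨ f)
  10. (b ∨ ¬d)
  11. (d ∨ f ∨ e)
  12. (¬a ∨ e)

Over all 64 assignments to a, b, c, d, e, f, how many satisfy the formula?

Split on a, then c.
  a=T, c=T: a clause becomes empty — 0.
  a=T, c=F: a clause becomes empty — 0.
  a=F, c=T: 6 of the 16 assignments to (b,d,e,f) work.
  a=F, c=F: remaining (b,d,e,f) ∈ {(F,F,T,T); (T,F,F,T); (T,F,T,T)} — 3.
Total: 0 + 0 + 6 + 3 = 9.

9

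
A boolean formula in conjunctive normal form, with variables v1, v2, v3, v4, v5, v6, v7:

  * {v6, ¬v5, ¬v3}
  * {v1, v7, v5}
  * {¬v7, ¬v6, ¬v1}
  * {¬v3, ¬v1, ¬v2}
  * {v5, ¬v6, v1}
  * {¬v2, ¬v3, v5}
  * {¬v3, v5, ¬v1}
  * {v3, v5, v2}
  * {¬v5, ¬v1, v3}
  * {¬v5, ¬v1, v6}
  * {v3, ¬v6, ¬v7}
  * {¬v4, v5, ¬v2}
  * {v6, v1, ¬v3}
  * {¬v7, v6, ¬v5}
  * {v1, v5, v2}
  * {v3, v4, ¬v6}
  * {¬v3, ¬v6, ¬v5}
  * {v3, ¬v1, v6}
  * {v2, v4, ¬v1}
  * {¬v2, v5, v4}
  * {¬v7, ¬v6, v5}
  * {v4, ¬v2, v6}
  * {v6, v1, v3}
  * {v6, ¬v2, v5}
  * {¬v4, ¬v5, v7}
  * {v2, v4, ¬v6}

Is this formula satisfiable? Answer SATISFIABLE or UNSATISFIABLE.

UNSATISFIABLE

v5 = True:
  v6 = True:
    propagation gives v3=False, v1=False, v7=False, v4=True; an empty clause results — contradiction.
  v6 = False:
    propagation gives v3=False, v1=False; an empty clause results — contradiction.
v5 = False:
  v6 = True:
    propagation gives v1=True, v7=False, v3=False, v2=True; an empty clause results — contradiction.
  v6 = False:
    propagation gives v2=False, v3=True, v1=False; an empty clause results — contradiction.
Every branch closes, so no satisfying assignment exists.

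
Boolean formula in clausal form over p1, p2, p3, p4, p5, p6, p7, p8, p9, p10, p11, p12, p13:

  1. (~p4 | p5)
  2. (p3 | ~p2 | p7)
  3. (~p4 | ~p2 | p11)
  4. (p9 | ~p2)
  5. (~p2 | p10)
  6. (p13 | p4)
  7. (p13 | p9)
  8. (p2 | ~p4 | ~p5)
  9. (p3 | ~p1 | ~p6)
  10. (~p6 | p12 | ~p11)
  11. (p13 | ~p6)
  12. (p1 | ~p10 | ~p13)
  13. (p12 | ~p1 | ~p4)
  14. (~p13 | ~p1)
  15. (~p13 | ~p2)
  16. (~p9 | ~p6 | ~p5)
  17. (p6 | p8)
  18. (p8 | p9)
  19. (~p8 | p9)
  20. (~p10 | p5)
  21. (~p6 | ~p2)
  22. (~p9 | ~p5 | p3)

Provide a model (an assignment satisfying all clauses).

p1=F, p2=F, p3=T, p4=F, p5=T, p6=F, p7=F, p8=T, p9=T, p10=F, p11=T, p12=T, p13=T

Check each clause:
  1. (~p4 | p5) — ~p4 is true.
  2. (~p2 | p7 | p3) — p3 is true.
  3. (~p2 | ~p4 | p11) — p11 is true.
  4. (~p2 | p9) — p9 is true.
  5. (~p2 | p10) — ~p2 is true.
  6. (p4 | p13) — p13 is true.
  7. (p9 | p13) — p9 is true.
  8. (~p4 | p2 | ~p5) — ~p4 is true.
  9. (~p1 | p3 | ~p6) — ~p6 is true.
  10. (p12 | ~p11 | ~p6) — ~p6 is true.
  11. (~p6 | p13) — ~p6 is true.
  12. (p1 | ~p10 | ~p13) — ~p10 is true.
  13. (~p1 | ~p4 | p12) — p12 is true.
  14. (~p1 | ~p13) — ~p1 is true.
  15. (~p2 | ~p13) — ~p2 is true.
  16. (~p6 | ~p5 | ~p9) — ~p6 is true.
  17. (p8 | p6) — p8 is true.
  18. (p9 | p8) — p8 is true.
  19. (~p8 | p9) — p9 is true.
  20. (p5 | ~p10) — p5 is true.
  21. (~p2 | ~p6) — ~p6 is true.
  22. (~p9 | ~p5 | p3) — p3 is true.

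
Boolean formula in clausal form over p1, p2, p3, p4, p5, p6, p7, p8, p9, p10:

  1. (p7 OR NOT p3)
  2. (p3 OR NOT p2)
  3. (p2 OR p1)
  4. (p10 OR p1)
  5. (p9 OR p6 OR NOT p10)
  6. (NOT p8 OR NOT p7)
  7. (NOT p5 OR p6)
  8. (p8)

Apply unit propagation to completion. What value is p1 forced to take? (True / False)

True

(p8) is a unit clause: p8 = True.
(NOT p7 OR NOT p8): since p8 = True, the clause reduces to (NOT p7). p7 = False.
(NOT p3 OR p7) with p7 = False leaves only NOT p3, so p3 = False.
In (NOT p2 OR p3), p3 is now false; NOT p2 must hold, so p2 = False.
From (p1 OR p2) and p2 = False: p1 = True.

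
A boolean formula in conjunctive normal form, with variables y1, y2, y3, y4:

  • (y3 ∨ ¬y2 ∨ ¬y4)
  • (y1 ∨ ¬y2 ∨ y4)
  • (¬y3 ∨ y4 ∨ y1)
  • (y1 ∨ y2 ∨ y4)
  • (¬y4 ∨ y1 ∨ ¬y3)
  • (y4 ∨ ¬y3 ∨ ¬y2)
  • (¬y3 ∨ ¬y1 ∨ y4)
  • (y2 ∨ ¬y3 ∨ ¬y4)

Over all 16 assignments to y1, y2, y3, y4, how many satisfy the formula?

5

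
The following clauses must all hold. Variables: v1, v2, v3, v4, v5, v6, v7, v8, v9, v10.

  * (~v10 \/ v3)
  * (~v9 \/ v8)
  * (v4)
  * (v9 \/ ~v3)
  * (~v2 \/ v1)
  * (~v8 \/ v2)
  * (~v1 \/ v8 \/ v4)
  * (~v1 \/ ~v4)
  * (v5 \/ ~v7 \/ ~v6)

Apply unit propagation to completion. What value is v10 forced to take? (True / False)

False

(v4) stands alone — v4 = True.
In (~v4 \/ ~v1), ~v4 is now false; ~v1 must hold, so v1 = False.
In (v1 \/ ~v2), v1 is now false; ~v2 must hold, so v2 = False.
(v2 \/ ~v8): since v2 = False, the clause reduces to (~v8). v8 = False.
In (~v9 \/ v8), v8 is now false; ~v9 must hold, so v9 = False.
From (v9 \/ ~v3) and v9 = False: v3 = False.
(~v10 \/ v3): since v3 = False, the clause reduces to (~v10). v10 = False.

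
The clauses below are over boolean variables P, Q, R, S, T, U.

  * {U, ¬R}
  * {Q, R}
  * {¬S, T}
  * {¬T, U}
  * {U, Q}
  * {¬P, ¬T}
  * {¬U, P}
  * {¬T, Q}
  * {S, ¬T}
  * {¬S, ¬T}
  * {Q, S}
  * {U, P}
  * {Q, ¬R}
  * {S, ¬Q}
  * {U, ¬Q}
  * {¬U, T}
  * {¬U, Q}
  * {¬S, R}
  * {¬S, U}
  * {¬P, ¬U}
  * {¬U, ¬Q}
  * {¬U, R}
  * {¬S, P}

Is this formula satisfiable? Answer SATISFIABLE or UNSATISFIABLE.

U = True:
  propagation gives P=True; an empty clause results — contradiction.
U = False:
  propagation gives R=False, Q=True; an empty clause results — contradiction.
Every branch closes, so no satisfying assignment exists.

UNSATISFIABLE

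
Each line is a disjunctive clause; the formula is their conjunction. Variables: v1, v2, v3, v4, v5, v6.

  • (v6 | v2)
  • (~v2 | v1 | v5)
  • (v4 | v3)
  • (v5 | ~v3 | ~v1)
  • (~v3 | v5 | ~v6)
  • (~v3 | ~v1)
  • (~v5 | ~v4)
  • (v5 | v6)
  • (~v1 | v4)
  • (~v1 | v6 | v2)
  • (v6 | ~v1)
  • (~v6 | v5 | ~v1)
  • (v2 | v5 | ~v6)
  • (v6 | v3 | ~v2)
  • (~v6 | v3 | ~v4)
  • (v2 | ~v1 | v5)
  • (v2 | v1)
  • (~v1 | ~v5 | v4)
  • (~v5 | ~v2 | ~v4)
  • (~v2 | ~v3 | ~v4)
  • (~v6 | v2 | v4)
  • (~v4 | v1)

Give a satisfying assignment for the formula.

v1=F, v2=T, v3=T, v4=F, v5=T, v6=F

Check each clause:
  1. (v6 | v2) — v2 is true.
  2. (v5 | v1 | ~v2) — v5 is true.
  3. (v4 | v3) — v3 is true.
  4. (~v1 | ~v3 | v5) — v5 is true.
  5. (~v6 | v5 | ~v3) — ~v6 is true.
  6. (~v3 | ~v1) — ~v1 is true.
  7. (~v4 | ~v5) — ~v4 is true.
  8. (v6 | v5) — v5 is true.
  9. (~v1 | v4) — ~v1 is true.
  10. (v6 | v2 | ~v1) — v2 is true.
  11. (v6 | ~v1) — ~v1 is true.
  12. (v5 | ~v6 | ~v1) — ~v6 is true.
  13. (v2 | ~v6 | v5) — v2 is true.
  14. (v3 | v6 | ~v2) — v3 is true.
  15. (~v6 | v3 | ~v4) — ~v6 is true.
  16. (~v1 | v5 | v2) — v2 is true.
  17. (v2 | v1) — v2 is true.
  18. (~v5 | ~v1 | v4) — ~v1 is true.
  19. (~v5 | ~v4 | ~v2) — ~v4 is true.
  20. (~v3 | ~v4 | ~v2) — ~v4 is true.
  21. (v4 | ~v6 | v2) — v2 is true.
  22. (v1 | ~v4) — ~v4 is true.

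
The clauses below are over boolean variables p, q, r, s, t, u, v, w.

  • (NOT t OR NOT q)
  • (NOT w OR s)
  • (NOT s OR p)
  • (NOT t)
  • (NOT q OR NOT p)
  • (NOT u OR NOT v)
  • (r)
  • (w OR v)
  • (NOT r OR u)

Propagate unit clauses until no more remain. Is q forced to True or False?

Unit clause (NOT t) sets t = False.
Unit clause (r) sets r = True.
In (u OR NOT r), NOT r is now false; u must hold, so u = True.
(NOT v OR NOT u): since u = True, the clause reduces to (NOT v). v = False.
(w OR v) with v = False leaves only w, so w = True.
In (s OR NOT w), NOT w is now false; s must hold, so s = True.
(NOT s OR p) with s = True leaves only p, so p = True.
In (NOT p OR NOT q), NOT p is now false; NOT q must hold, so q = False.

False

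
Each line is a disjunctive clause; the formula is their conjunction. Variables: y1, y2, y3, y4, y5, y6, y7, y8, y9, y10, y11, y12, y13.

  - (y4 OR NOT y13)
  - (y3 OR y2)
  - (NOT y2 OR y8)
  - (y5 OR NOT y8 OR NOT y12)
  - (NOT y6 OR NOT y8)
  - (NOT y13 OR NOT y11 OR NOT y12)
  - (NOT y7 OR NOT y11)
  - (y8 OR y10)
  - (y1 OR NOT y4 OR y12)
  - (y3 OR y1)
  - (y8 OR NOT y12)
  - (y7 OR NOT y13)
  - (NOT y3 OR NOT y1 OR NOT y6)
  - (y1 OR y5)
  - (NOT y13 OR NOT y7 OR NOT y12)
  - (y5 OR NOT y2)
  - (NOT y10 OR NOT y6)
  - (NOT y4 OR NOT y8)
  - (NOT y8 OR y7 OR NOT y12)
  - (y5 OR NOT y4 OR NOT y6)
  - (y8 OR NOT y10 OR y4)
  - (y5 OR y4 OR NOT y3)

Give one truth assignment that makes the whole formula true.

y1 = 1, y2 = 0, y3 = 1, y4 = 1, y5 = 1, y6 = 0, y7 = 1, y8 = 0, y9 = 1, y10 = 1, y11 = 0, y12 = 0, y13 = 1

y5 occurs only positively in the remaining clauses — set y5 = True.
Pure literal: y6 appears only negated; assign y6 = False.
Branch on y1: take y1 = True.
Try y2 = False.
  then y3 is forced to True.
Set y4 = True and propagate.
  then y8 is forced to False.
  then y10 is forced to True.
  then y12 is forced to False.
The remaining clauses are satisfied by y7 = True, y9 = True, y11 = False, y13 = True.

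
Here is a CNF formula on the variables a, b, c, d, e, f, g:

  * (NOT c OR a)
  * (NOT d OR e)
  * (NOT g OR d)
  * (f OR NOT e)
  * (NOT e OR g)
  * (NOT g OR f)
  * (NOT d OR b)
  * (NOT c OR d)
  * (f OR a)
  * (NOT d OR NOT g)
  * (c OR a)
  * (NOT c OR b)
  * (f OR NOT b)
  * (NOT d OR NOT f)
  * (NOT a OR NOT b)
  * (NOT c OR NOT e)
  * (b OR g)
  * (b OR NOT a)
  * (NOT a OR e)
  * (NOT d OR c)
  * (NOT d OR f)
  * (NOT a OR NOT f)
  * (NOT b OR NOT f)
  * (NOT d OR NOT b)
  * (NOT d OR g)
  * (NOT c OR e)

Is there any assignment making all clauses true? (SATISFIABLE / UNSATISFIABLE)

UNSATISFIABLE

d = True:
  propagation gives e=True, f=True; an empty clause results — contradiction.
d = False:
  propagation gives g=False, e=False, c=False, a=True; an empty clause results — contradiction.
Every branch closes, so no satisfying assignment exists.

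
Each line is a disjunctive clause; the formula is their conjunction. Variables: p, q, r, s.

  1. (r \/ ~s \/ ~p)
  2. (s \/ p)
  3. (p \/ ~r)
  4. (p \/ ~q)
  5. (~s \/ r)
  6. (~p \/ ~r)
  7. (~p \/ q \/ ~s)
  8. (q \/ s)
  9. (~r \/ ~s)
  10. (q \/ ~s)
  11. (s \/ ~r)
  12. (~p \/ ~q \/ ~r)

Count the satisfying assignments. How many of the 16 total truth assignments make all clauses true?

The models are:
  p=1 q=1 r=0 s=0
That's 1 in total.

1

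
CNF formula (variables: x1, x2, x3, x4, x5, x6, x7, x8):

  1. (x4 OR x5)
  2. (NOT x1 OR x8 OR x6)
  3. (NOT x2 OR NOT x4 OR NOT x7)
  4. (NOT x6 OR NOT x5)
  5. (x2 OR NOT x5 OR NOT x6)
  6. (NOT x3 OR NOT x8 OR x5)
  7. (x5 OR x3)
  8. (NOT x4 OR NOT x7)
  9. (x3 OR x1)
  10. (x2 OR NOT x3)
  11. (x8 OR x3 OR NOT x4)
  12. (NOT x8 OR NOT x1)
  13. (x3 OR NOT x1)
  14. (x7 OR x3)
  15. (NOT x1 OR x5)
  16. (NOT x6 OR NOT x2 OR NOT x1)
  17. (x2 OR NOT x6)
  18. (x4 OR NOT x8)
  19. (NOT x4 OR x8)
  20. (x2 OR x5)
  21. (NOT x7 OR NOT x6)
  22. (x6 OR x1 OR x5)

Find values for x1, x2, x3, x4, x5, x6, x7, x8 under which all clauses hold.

x1 = False, x2 = True, x3 = True, x4 = False, x5 = True, x6 = False, x7 = True, x8 = False

Check each clause:
  1. (x4 OR x5) — x5 is true.
  2. (NOT x1 OR x6 OR x8) — NOT x1 is true.
  3. (NOT x4 OR NOT x2 OR NOT x7) — NOT x4 is true.
  4. (NOT x6 OR NOT x5) — NOT x6 is true.
  5. (x2 OR NOT x6 OR NOT x5) — NOT x6 is true.
  6. (NOT x8 OR x5 OR NOT x3) — NOT x8 is true.
  7. (x5 OR x3) — x3 is true.
  8. (NOT x7 OR NOT x4) — NOT x4 is true.
  9. (x1 OR x3) — x3 is true.
  10. (x2 OR NOT x3) — x2 is true.
  11. (x8 OR NOT x4 OR x3) — x3 is true.
  12. (NOT x8 OR NOT x1) — NOT x8 is true.
  13. (NOT x1 OR x3) — x3 is true.
  14. (x3 OR x7) — x3 is true.
  15. (x5 OR NOT x1) — x5 is true.
  16. (NOT x2 OR NOT x1 OR NOT x6) — NOT x6 is true.
  17. (NOT x6 OR x2) — x2 is true.
  18. (NOT x8 OR x4) — NOT x8 is true.
  19. (x8 OR NOT x4) — NOT x4 is true.
  20. (x5 OR x2) — x2 is true.
  21. (NOT x6 OR NOT x7) — NOT x6 is true.
  22. (x1 OR x6 OR x5) — x5 is true.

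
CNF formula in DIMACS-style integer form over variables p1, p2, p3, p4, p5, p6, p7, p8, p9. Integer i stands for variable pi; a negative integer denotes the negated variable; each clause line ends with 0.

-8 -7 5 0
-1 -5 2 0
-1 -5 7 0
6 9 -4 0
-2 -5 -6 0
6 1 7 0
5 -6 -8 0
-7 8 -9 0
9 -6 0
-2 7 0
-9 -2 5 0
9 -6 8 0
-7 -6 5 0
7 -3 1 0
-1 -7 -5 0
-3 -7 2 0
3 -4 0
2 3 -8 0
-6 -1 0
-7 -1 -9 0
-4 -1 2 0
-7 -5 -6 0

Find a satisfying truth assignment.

p4 occurs only negated in the remaining clauses — set p4 = False.
Try p1 = True.
  then p6 is forced to False.
Try p2 = False.
  then p5 is forced to False.
Branch on p3: take p3 = True.
  then p7 is forced to False.
p8, p9 are now unconstrained; take p8 = True, p9 = False.
Every clause has at least one true literal under this assignment.
Check each clause:
  1. (¬p7 ∨ ¬p8 ∨ p5) — ¬p7 is true.
  2. (p2 ∨ ¬p5 ∨ ¬p1) — ¬p5 is true.
  3. (¬p5 ∨ ¬p1 ∨ p7) — ¬p5 is true.
  4. (p6 ∨ p9 ∨ ¬p4) — ¬p4 is true.
  5. (¬p6 ∨ ¬p2 ∨ ¬p5) — ¬p6 is true.
  6. (p1 ∨ p6 ∨ p7) — p1 is true.
  7. (¬p8 ∨ ¬p6 ∨ p5) — ¬p6 is true.
  8. (¬p7 ∨ ¬p9 ∨ p8) — p8 is true.
  9. (¬p6 ∨ p9) — ¬p6 is true.
  10. (p7 ∨ ¬p2) — ¬p2 is true.
  11. (¬p9 ∨ p5 ∨ ¬p2) — ¬p2 is true.
  12. (p9 ∨ ¬p6 ∨ p8) — p8 is true.
  13. (¬p6 ∨ ¬p7 ∨ p5) — ¬p7 is true.
  14. (¬p3 ∨ p1 ∨ p7) — p1 is true.
  15. (¬p7 ∨ ¬p1 ∨ ¬p5) — ¬p7 is true.
  16. (p2 ∨ ¬p3 ∨ ¬p7) — ¬p7 is true.
  17. (¬p4 ∨ p3) — p3 is true.
  18. (¬p8 ∨ p2 ∨ p3) — p3 is true.
  19. (¬p6 ∨ ¬p1) — ¬p6 is true.
  20. (¬p1 ∨ ¬p7 ∨ ¬p9) — ¬p7 is true.
  21. (¬p4 ∨ ¬p1 ∨ p2) — ¬p4 is true.
  22. (¬p5 ∨ ¬p6 ∨ ¬p7) — ¬p7 is true.

p1=T, p2=F, p3=T, p4=F, p5=F, p6=F, p7=F, p8=T, p9=F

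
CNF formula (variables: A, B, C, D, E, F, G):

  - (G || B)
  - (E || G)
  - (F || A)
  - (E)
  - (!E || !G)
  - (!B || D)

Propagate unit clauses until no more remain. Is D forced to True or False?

(E) stands alone — E = True.
In (!E || !G), !E is now false; !G must hold, so G = False.
(B || G): since G = False, the clause reduces to (B). B = True.
In (!B || D), !B is now false; D must hold, so D = True.

True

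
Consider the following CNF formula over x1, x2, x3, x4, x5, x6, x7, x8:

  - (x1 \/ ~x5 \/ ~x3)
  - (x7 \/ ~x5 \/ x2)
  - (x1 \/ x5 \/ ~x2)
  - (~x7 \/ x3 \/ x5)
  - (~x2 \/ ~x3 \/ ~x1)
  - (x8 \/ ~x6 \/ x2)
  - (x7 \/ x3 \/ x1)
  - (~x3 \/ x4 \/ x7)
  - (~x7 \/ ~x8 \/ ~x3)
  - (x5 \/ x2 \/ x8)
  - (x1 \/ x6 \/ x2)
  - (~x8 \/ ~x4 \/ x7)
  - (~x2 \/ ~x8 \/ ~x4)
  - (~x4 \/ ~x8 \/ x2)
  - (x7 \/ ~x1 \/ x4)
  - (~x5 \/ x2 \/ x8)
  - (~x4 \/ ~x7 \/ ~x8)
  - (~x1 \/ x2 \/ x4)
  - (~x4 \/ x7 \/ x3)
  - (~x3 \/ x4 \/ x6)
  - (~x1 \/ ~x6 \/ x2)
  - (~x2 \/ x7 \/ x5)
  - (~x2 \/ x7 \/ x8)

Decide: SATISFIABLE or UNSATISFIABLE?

Branch on x1: take x1 = True.
The remaining clauses are satisfied by x2 = True, x3 = False, x4 = False, x5 = True, x6 = True, x7 = True, x8 = False.
So x1 = T, x2 = T, x3 = F, x4 = F, x5 = T, x6 = T, x7 = T, x8 = F is a satisfying assignment.

SATISFIABLE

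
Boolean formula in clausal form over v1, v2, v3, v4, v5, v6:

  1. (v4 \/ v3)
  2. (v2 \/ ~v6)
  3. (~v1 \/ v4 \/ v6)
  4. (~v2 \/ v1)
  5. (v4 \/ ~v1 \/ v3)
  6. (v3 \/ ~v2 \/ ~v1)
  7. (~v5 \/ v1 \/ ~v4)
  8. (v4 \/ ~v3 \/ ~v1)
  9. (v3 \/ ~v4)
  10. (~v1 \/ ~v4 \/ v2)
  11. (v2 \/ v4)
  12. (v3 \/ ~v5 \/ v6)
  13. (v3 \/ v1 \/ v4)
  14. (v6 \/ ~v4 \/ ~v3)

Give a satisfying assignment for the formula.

Try v1 = True.
Branch on v2: take v2 = True.
  then v3 is forced to True.
  then v4 is forced to True.
  then v6 is forced to True.
v5 is now unconstrained; take v5 = True.
Every clause has at least one true literal under this assignment.

v1=1, v2=1, v3=1, v4=1, v5=1, v6=1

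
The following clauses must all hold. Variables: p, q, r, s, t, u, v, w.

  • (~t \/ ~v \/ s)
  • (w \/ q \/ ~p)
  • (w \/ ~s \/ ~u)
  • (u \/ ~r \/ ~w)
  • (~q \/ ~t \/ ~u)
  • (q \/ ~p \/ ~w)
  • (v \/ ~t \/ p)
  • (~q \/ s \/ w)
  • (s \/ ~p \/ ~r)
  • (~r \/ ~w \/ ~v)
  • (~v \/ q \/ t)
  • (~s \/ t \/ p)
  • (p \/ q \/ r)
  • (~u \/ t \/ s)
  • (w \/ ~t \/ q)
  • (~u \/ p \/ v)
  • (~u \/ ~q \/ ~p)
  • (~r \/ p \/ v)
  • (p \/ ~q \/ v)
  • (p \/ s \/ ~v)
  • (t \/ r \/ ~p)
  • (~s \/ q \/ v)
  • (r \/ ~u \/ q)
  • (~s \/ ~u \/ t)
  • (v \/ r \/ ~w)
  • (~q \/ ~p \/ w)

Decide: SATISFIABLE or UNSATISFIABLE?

SATISFIABLE

Try p = False.
Set q = True and propagate.
  then v is forced to True.
  then s is forced to True.
  then t is forced to True.
  then u is forced to False.
Branch on r: take r = False.
w is now unconstrained; take w = True.
Every clause has at least one true literal under this assignment.
So p = F, q = T, r = F, s = T, t = T, u = F, v = T, w = T is a satisfying assignment.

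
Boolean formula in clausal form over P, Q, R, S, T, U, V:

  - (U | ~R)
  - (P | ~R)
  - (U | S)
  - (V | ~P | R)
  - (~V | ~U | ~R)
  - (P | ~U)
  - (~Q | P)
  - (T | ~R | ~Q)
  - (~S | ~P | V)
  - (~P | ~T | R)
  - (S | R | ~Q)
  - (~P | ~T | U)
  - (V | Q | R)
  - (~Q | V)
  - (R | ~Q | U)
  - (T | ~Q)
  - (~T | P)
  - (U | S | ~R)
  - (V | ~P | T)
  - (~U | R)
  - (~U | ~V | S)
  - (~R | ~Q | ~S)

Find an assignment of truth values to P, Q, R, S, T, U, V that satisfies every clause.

P=True, Q=False, R=True, S=False, T=True, U=True, V=False

Branch on P: take P = True.
Branch on Q: take Q = False.
Set R = True and propagate.
  then U is forced to True.
  then V is forced to False.
  then S is forced to False.
  then T is forced to True.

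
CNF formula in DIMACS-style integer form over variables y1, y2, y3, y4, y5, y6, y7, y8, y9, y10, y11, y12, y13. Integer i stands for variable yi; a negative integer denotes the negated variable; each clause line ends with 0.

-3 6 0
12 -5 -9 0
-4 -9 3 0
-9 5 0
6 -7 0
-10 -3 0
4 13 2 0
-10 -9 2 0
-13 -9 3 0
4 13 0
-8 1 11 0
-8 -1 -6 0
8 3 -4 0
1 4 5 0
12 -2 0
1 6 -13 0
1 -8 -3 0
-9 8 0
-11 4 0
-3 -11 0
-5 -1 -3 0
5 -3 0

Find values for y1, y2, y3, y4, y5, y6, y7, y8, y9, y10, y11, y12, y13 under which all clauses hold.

y1 = 1, y2 = 0, y3 = 0, y4 = 0, y5 = 0, y6 = 1, y7 = 0, y8 = 0, y9 = 0, y10 = 1, y11 = 0, y12 = 1, y13 = 1

Check each clause:
  1. {y6, ¬y3} — ¬y3 is true.
  2. {¬y9, y12, ¬y5} — ¬y5 is true.
  3. {¬y4, ¬y9, y3} — ¬y4 is true.
  4. {y5, ¬y9} — ¬y9 is true.
  5. {¬y7, y6} — ¬y7 is true.
  6. {¬y3, ¬y10} — ¬y3 is true.
  7. {y4, y2, y13} — y13 is true.
  8. {y2, ¬y10, ¬y9} — ¬y9 is true.
  9. {y3, ¬y13, ¬y9} — ¬y9 is true.
  10. {y4, y13} — y13 is true.
  11. {y1, ¬y8, y11} — ¬y8 is true.
  12. {¬y8, ¬y6, ¬y1} — ¬y8 is true.
  13. {¬y4, y8, y3} — ¬y4 is true.
  14. {y5, y4, y1} — y1 is true.
  15. {¬y2, y12} — y12 is true.
  16. {¬y13, y1, y6} — y1 is true.
  17. {y1, ¬y3, ¬y8} — ¬y8 is true.
  18. {¬y9, y8} — ¬y9 is true.
  19. {y4, ¬y11} — ¬y11 is true.
  20. {¬y3, ¬y11} — ¬y3 is true.
  21. {¬y1, ¬y5, ¬y3} — ¬y5 is true.
  22. {y5, ¬y3} — ¬y3 is true.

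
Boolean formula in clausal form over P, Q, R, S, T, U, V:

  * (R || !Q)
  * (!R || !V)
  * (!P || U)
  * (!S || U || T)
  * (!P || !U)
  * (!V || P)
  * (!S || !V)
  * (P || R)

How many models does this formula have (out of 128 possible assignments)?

14

Split on P, then R.
  P=1, R=1: a clause becomes empty — 0.
  P=1, R=0: a clause becomes empty — 0.
  P=0, R=1: Q free; 7 ways for (S,T,U,V) × 2^1 = 14.
  P=0, R=0: a clause becomes empty — 0.
Total: 0 + 0 + 14 + 0 = 14.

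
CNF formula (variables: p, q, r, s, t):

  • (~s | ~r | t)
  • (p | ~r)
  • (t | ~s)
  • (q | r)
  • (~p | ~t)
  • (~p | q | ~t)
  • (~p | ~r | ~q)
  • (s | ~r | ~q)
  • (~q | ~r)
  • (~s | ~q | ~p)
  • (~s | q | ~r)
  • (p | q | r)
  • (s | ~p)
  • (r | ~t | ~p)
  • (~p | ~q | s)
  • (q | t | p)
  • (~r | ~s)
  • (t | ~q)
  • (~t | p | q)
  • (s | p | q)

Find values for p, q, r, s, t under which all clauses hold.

p=False, q=True, r=False, s=False, t=True

Branch on p: take p = False.
  then r is forced to False.
  then q is forced to True.
  then t is forced to True.
s is now unconstrained; take s = False.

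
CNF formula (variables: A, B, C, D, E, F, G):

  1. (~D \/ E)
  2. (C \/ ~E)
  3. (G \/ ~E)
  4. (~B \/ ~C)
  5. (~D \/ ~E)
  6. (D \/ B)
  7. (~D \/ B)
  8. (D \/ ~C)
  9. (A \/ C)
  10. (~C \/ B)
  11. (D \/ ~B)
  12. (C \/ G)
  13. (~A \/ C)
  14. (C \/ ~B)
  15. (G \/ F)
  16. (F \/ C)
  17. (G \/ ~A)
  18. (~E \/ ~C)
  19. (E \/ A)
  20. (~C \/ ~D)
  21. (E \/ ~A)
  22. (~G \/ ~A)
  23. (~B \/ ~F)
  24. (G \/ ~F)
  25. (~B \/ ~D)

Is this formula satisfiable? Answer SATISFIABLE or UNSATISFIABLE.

UNSATISFIABLE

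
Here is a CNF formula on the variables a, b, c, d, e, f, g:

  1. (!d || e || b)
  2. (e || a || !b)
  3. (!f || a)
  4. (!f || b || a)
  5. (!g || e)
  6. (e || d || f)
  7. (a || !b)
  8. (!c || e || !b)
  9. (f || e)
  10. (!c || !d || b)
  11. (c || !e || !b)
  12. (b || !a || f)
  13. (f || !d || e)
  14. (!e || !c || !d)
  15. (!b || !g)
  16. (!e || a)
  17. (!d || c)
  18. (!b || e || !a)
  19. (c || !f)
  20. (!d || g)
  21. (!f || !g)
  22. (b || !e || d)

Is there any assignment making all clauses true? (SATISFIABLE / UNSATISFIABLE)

Branch on a: take a = True.
Branch on b: take b = True.
  then g is forced to False.
  then e is forced to True.
  then c is forced to True.
  then d is forced to False.
f is now unconstrained; take f = True.
So a=True, b=True, c=True, d=False, e=True, f=True, g=False is a satisfying assignment.

SATISFIABLE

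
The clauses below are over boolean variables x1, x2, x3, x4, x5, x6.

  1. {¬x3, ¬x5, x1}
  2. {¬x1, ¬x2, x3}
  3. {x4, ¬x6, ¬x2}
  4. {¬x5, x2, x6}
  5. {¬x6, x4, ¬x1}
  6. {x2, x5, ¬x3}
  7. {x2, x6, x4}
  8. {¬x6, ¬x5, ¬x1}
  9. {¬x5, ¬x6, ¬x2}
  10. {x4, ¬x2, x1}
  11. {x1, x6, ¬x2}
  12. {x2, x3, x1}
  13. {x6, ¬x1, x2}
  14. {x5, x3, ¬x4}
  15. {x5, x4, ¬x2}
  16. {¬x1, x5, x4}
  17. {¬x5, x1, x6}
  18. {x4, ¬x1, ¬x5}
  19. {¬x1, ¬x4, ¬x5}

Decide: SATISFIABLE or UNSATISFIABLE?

Try x1 = False.
Branch on x2: take x2 = True.
  then x4 is forced to True.
  then x6 is forced to True.
  then x5 is forced to False.
  then x3 is forced to True.
So x1=F, x2=T, x3=T, x4=T, x5=F, x6=T is a satisfying assignment.

SATISFIABLE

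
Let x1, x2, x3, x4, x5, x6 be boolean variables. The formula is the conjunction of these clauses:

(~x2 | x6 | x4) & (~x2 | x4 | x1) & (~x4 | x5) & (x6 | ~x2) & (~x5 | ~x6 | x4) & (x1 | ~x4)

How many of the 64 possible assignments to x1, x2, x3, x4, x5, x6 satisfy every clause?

Split on x4, then x2.
  x4=T, x2=T: remaining (x1,x3,x5,x6) ∈ {(T,F,T,T); (T,T,T,T)} — 2.
  x4=T, x2=F: remaining (x1,x3,x5,x6) ∈ {(T,F,T,F); (T,F,T,T); (T,T,T,F); (T,T,T,T)} — 4.
  x4=F, x2=T: remaining (x1,x3,x5,x6) ∈ {(T,F,F,T); (T,T,F,T)} — 2.
  x4=F, x2=F: x1, x3 free; 3 ways for (x5,x6) × 2^2 = 12.
Total: 2 + 4 + 2 + 12 = 20.

20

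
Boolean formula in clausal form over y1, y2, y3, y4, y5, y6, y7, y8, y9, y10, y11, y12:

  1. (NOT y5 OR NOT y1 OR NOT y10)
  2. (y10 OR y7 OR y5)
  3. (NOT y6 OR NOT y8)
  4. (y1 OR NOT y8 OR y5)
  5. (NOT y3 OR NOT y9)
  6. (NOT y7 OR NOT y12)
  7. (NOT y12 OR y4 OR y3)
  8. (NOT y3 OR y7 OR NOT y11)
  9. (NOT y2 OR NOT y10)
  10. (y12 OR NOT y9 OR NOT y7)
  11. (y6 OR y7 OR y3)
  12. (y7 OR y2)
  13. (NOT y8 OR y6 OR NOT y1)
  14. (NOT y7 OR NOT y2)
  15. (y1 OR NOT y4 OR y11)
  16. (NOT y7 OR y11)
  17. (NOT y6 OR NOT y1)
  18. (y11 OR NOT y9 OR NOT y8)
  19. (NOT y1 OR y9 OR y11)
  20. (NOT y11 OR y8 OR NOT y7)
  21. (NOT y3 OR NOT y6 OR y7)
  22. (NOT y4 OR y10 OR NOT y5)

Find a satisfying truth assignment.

y1=False, y2=True, y3=False, y4=False, y5=True, y6=True, y7=False, y8=False, y9=False, y10=False, y11=False, y12=False

Branch on y1: take y1 = False.
Branch on y2: take y2 = True.
  then y10 is forced to False.
  then y7 is forced to False.
  then y5 is forced to True.
  then y4 is forced to False.
For the remaining variables, y3 = False, y6 = True, y8 = False, y9 = False, y11 = False, y12 = False works.
Check each clause:
  1. (NOT y10 OR NOT y5 OR NOT y1) — NOT y10 is true.
  2. (y10 OR y5 OR y7) — y5 is true.
  3. (NOT y8 OR NOT y6) — NOT y8 is true.
  4. (y5 OR y1 OR NOT y8) — NOT y8 is true.
  5. (NOT y9 OR NOT y3) — NOT y3 is true.
  6. (NOT y12 OR NOT y7) — NOT y7 is true.
  7. (NOT y12 OR y3 OR y4) — NOT y12 is true.
  8. (y7 OR NOT y3 OR NOT y11) — NOT y11 is true.
  9. (NOT y2 OR NOT y10) — NOT y10 is true.
  10. (NOT y9 OR NOT y7 OR y12) — NOT y7 is true.
  11. (y3 OR y6 OR y7) — y6 is true.
  12. (y2 OR y7) — y2 is true.
  13. (NOT y8 OR NOT y1 OR y6) — NOT y8 is true.
  14. (NOT y7 OR NOT y2) — NOT y7 is true.
  15. (NOT y4 OR y11 OR y1) — NOT y4 is true.
  16. (y11 OR NOT y7) — NOT y7 is true.
  17. (NOT y6 OR NOT y1) — NOT y1 is true.
  18. (NOT y8 OR y11 OR NOT y9) — NOT y8 is true.
  19. (y11 OR NOT y1 OR y9) — NOT y1 is true.
  20. (NOT y11 OR y8 OR NOT y7) — NOT y7 is true.
  21. (y7 OR NOT y3 OR NOT y6) — NOT y3 is true.
  22. (NOT y5 OR NOT y4 OR y10) — NOT y4 is true.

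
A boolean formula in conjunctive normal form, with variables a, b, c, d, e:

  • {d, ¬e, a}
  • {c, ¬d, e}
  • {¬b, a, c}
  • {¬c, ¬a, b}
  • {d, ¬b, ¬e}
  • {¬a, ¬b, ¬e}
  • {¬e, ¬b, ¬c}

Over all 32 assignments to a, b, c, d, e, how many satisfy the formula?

Case analysis on b and e:
  b=T, e=T: a clause becomes empty — 0.
  b=T, e=F: 5 of the 8 assignments to (a,c,d) work.
  b=F, e=T: remaining (a,c,d) ∈ {(F,F,T); (F,T,T); (T,F,F); (T,F,T)} — 4.
  b=F, e=F: remaining (a,c,d) ∈ {(F,F,F); (F,T,F); (F,T,T); (T,F,F)} — 4.
Total: 0 + 5 + 4 + 4 = 13.

13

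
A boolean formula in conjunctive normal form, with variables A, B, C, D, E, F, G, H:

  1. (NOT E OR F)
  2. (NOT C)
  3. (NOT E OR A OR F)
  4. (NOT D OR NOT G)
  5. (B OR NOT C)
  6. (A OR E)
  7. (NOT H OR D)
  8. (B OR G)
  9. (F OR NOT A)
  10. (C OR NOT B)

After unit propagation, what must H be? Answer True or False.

False

(NOT C) is a unit clause: C = False.
From (NOT B OR C) and C = False: B = False.
From (B OR G) and B = False: G = True.
(NOT D OR NOT G): since G = True, the clause reduces to (NOT D). D = False.
(D OR NOT H) with D = False leaves only NOT H, so H = False.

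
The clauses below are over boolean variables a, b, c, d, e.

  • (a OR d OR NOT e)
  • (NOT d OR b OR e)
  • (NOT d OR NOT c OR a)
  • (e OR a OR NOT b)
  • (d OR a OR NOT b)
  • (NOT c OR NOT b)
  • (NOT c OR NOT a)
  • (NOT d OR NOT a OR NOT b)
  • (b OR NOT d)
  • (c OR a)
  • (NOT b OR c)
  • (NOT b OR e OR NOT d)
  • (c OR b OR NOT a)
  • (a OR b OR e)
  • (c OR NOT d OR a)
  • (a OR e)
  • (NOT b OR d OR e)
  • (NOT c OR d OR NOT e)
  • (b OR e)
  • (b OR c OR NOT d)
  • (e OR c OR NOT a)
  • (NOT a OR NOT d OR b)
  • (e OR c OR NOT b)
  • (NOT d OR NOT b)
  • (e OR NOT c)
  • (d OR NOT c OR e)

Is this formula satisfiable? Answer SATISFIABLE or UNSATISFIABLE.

UNSATISFIABLE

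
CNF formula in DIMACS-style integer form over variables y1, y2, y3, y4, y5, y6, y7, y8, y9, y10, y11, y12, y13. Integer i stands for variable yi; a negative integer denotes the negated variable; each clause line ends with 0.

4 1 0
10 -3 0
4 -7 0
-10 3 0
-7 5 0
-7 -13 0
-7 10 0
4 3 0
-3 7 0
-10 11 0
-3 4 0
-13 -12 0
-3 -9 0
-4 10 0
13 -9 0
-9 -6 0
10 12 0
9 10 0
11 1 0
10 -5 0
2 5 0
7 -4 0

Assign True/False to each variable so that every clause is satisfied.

y1 = 1, y2 = 0, y3 = 1, y4 = 1, y5 = 1, y6 = 0, y7 = 1, y8 = 1, y9 = 0, y10 = 1, y11 = 1, y12 = 1, y13 = 0

Check each clause:
  1. {y1, y4} — y1 is true.
  2. {y10, ¬y3} — y10 is true.
  3. {y4, ¬y7} — y4 is true.
  4. {y3, ¬y10} — y3 is true.
  5. {¬y7, y5} — y5 is true.
  6. {¬y7, ¬y13} — ¬y13 is true.
  7. {¬y7, y10} — y10 is true.
  8. {y3, y4} — y3 is true.
  9. {y7, ¬y3} — y7 is true.
  10. {¬y10, y11} — y11 is true.
  11. {y4, ¬y3} — y4 is true.
  12. {¬y13, ¬y12} — ¬y13 is true.
  13. {¬y3, ¬y9} — ¬y9 is true.
  14. {¬y4, y10} — y10 is true.
  15. {¬y9, y13} — ¬y9 is true.
  16. {¬y9, ¬y6} — ¬y6 is true.
  17. {y12, y10} — y10 is true.
  18. {y9, y10} — y10 is true.
  19. {y11, y1} — y1 is true.
  20. {y10, ¬y5} — y10 is true.
  21. {y2, y5} — y5 is true.
  22. {¬y4, y7} — y7 is true.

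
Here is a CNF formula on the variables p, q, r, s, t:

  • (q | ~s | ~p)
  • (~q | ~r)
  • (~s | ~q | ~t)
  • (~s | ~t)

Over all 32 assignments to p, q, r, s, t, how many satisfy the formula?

16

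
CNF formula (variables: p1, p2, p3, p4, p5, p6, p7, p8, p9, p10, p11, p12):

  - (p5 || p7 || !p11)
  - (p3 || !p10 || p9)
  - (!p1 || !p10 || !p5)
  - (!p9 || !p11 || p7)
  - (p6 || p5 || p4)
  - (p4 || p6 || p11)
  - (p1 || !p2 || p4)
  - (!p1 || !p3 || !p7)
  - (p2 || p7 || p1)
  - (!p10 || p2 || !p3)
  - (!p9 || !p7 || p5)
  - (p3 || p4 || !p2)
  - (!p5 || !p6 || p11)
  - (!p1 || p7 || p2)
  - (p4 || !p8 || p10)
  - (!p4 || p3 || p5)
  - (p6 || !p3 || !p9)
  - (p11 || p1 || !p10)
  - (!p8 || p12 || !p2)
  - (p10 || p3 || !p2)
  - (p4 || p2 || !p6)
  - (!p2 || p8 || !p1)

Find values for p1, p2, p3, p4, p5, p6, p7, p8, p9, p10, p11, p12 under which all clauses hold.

Pure literal: p12 appears only positively; assign p12 = True.
Try p1 = False.
Branch on p2: take p2 = False.
  then p7 is forced to True.
Set p3 = False and propagate.
The remaining clauses are satisfied by p4 = True, p5 = True, p6 = False, p8 = True, p9 = False, p10 = False, p11 = False.

p1=0, p2=0, p3=0, p4=1, p5=1, p6=0, p7=1, p8=1, p9=0, p10=0, p11=0, p12=1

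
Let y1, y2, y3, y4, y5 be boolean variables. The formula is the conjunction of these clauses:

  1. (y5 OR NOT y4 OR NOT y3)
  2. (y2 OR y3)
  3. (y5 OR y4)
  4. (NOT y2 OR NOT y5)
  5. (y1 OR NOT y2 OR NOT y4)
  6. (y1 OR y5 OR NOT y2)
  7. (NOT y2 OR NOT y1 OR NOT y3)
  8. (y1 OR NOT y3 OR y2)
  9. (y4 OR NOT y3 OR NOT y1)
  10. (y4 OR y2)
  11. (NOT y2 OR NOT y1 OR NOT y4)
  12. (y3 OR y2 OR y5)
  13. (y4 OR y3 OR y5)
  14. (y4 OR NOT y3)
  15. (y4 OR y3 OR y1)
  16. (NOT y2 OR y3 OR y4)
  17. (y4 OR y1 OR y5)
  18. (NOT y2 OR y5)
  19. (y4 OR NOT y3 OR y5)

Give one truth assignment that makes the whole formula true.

y1 = T  y2 = F  y3 = T  y4 = T  y5 = T

Try y1 = True.
Branch on y2: take y2 = False.
  then y3 is forced to True.
  then y4 is forced to True.
  then y5 is forced to True.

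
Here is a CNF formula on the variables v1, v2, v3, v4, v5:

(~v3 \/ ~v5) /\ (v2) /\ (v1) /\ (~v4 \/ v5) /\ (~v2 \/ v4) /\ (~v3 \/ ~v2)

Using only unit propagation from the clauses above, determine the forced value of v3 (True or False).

False

Unit clause (v2) sets v2 = True.
(v1) stands alone — v1 = True.
(v4 \/ ~v2) with v2 = True leaves only v4, so v4 = True.
(~v4 \/ v5): since v4 = True, the clause reduces to (v5). v5 = True.
From (~v3 \/ ~v5) and v5 = True: v3 = False.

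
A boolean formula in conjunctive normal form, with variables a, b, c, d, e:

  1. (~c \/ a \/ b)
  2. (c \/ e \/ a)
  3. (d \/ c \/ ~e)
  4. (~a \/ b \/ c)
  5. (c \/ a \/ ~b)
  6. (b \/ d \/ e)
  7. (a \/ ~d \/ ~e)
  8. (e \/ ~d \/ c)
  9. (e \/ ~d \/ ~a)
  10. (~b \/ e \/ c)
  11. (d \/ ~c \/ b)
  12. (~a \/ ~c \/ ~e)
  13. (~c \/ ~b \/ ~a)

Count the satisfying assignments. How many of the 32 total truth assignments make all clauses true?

Satisfying assignments:
  a=F b=T c=T d=F e=F
  a=F b=T c=T d=F e=T
  a=F b=T c=T d=T e=F
  a=T b=T c=F d=T e=T
That's 4 in total.

4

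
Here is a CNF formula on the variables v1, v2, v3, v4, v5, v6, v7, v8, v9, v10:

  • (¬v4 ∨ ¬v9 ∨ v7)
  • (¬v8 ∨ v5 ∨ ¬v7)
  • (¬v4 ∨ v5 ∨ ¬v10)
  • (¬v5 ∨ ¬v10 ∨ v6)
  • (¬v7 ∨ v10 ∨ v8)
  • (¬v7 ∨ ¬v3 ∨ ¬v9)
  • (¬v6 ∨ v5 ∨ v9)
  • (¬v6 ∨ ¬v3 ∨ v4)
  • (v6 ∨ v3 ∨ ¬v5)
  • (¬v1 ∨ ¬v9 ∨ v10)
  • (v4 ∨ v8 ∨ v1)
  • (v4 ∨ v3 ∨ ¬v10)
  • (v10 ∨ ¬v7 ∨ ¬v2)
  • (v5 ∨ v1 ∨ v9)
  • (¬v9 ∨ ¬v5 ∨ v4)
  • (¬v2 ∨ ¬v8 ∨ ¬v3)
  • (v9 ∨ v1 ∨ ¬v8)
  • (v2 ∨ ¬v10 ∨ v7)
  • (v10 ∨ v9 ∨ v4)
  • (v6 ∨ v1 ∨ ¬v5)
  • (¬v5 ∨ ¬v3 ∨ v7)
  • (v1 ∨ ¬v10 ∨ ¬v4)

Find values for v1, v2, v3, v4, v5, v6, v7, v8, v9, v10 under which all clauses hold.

v1=True  v2=True  v3=True  v4=True  v5=False  v6=False  v7=False  v8=False  v9=False  v10=False

Branch on v1: take v1 = True.
Branch on v2: take v2 = True.
Try v3 = True.
  then v8 is forced to False.
The remaining clauses are satisfied by v4 = True, v5 = False, v6 = False, v7 = False, v9 = False, v10 = False.
Every clause has at least one true literal under this assignment.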